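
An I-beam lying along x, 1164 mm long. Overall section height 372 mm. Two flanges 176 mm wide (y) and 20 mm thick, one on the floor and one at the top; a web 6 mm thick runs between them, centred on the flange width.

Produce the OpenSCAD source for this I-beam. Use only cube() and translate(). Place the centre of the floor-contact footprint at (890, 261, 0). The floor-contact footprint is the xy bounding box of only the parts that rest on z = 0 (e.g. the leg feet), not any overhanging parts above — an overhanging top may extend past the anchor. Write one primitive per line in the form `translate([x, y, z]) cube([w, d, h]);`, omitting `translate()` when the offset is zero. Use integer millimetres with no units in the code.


translate([308, 173, 0]) cube([1164, 176, 20]);
translate([308, 258, 20]) cube([1164, 6, 332]);
translate([308, 173, 352]) cube([1164, 176, 20]);


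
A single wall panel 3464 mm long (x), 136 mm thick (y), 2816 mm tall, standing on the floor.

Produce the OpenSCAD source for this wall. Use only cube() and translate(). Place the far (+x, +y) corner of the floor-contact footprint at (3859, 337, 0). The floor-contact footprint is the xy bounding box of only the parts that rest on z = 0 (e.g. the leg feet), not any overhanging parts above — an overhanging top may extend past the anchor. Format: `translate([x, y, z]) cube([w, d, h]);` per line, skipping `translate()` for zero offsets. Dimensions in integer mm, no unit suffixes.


translate([395, 201, 0]) cube([3464, 136, 2816]);


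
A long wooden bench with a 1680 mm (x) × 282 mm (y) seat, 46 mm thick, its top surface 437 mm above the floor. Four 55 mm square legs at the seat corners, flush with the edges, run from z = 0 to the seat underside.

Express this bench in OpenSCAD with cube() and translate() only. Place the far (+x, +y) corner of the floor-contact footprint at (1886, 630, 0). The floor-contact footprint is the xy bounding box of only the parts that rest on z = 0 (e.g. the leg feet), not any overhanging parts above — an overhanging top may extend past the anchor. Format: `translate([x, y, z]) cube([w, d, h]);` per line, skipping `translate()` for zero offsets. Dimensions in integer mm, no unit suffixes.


translate([206, 348, 391]) cube([1680, 282, 46]);
translate([206, 348, 0]) cube([55, 55, 391]);
translate([206, 575, 0]) cube([55, 55, 391]);
translate([1831, 348, 0]) cube([55, 55, 391]);
translate([1831, 575, 0]) cube([55, 55, 391]);


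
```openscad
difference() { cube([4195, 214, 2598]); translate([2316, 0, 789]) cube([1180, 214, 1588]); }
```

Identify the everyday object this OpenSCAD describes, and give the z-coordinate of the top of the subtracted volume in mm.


A wall with a window opening. The window head height is 2377 mm.

A wall with a rectangular opening subtracted — a window. Sill at z = 789, opening 1588 mm tall, so the head is at 789 + 1588 = 2377 mm.


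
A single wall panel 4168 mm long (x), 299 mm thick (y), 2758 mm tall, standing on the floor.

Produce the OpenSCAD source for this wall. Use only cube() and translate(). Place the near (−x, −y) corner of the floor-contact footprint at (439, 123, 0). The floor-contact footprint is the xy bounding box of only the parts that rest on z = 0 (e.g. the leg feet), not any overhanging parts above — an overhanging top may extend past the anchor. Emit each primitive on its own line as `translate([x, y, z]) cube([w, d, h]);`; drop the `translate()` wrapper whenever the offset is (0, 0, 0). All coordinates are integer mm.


translate([439, 123, 0]) cube([4168, 299, 2758]);


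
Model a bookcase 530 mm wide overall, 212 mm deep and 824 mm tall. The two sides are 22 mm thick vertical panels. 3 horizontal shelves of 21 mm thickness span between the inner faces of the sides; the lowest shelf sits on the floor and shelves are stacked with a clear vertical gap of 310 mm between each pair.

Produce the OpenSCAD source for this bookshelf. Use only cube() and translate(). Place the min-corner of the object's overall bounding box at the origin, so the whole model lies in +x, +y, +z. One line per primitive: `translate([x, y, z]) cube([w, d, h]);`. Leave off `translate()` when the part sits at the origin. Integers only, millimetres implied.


cube([22, 212, 824]);
translate([508, 0, 0]) cube([22, 212, 824]);
translate([22, 0, 0]) cube([486, 212, 21]);
translate([22, 0, 331]) cube([486, 212, 21]);
translate([22, 0, 662]) cube([486, 212, 21]);


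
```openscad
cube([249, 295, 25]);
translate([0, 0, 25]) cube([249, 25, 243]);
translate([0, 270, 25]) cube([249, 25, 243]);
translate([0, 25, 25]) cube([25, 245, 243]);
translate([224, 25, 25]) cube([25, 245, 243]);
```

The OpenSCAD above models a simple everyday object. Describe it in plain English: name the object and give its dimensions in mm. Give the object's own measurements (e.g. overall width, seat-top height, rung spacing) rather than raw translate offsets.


An open-topped rectangular box: outside dimensions 249×295×268 mm, with a uniform wall and base thickness of 25 mm. The base is a full 249×295 slab on the floor; four walls sit on top of the base. The front and back walls (the −y and +y sides) span the full width; the two side walls fit between them.


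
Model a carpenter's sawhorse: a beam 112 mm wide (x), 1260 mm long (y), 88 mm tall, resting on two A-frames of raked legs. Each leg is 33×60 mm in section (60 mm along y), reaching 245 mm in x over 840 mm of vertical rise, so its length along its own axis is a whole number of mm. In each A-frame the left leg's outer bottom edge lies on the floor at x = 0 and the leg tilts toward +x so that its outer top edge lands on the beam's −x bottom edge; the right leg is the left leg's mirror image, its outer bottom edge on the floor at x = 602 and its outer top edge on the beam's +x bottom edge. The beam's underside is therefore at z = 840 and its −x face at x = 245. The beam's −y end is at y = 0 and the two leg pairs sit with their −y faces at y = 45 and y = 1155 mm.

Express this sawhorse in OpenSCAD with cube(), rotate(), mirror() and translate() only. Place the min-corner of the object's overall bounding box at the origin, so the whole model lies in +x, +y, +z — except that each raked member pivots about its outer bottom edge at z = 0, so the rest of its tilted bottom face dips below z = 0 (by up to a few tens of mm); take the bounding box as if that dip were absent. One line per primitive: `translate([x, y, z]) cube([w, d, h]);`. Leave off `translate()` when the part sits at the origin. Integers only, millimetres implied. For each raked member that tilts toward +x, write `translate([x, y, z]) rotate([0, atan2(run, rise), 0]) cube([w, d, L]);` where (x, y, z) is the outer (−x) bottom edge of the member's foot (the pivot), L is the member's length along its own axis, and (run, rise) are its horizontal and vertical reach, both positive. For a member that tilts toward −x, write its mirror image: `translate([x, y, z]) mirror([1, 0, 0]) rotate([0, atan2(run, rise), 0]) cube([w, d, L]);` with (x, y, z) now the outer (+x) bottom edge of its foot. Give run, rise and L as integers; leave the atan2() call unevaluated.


translate([245, 0, 840]) cube([112, 1260, 88]);
translate([0, 45, 0]) rotate([0, atan2(245, 840), 0]) cube([33, 60, 875]);
translate([602, 45, 0]) mirror([1, 0, 0]) rotate([0, atan2(245, 840), 0]) cube([33, 60, 875]);
translate([0, 1155, 0]) rotate([0, atan2(245, 840), 0]) cube([33, 60, 875]);
translate([602, 1155, 0]) mirror([1, 0, 0]) rotate([0, atan2(245, 840), 0]) cube([33, 60, 875]);


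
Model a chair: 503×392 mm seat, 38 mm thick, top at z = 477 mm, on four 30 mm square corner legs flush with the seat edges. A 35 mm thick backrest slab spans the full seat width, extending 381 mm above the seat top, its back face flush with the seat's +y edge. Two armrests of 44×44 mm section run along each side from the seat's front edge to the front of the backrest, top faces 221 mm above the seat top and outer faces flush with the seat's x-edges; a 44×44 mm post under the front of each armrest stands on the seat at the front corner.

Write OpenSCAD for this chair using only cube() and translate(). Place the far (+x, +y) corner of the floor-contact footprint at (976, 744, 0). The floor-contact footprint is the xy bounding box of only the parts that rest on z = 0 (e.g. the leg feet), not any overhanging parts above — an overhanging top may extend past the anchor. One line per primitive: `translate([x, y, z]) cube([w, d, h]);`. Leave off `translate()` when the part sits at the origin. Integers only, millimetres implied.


// leg_h = 477 - 38 = 439
// arm post h = 221 - 44 = 177
translate([473, 352, 439]) cube([503, 392, 38]);
translate([473, 352, 0]) cube([30, 30, 439]);
translate([946, 352, 0]) cube([30, 30, 439]);
translate([473, 714, 0]) cube([30, 30, 439]);
translate([946, 714, 0]) cube([30, 30, 439]);
translate([473, 709, 477]) cube([503, 35, 381]);
translate([473, 352, 654]) cube([44, 357, 44]);
translate([932, 352, 654]) cube([44, 357, 44]);
translate([473, 352, 477]) cube([44, 44, 177]);
translate([932, 352, 477]) cube([44, 44, 177]);


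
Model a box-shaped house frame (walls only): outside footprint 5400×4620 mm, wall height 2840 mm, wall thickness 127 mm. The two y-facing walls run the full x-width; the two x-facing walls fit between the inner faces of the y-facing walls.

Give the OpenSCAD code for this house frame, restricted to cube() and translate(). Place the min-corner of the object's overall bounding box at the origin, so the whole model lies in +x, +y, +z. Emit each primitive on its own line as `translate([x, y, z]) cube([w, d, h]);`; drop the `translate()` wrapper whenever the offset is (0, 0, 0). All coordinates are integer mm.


cube([5400, 127, 2840]);
translate([0, 4493, 0]) cube([5400, 127, 2840]);
translate([0, 127, 0]) cube([127, 4366, 2840]);
translate([5273, 127, 0]) cube([127, 4366, 2840]);


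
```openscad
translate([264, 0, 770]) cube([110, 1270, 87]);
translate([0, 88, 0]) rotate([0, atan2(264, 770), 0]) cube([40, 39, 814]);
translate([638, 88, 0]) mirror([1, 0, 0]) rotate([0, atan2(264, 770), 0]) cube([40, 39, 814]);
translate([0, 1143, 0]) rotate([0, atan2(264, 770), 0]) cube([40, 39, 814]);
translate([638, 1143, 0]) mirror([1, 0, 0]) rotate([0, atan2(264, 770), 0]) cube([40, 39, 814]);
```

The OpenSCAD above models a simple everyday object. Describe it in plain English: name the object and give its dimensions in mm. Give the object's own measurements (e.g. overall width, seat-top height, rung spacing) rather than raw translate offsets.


A sawhorse. A 110×1270×87 mm beam (x, y, z) sits on two A-frame leg pairs. Each pair is two raked legs of 40×39 mm section (39 mm along y) splaying symmetrically in x. Each leg rises 770 mm vertically over 264 mm of horizontal reach and is 814 mm long along its own axis. Every leg's outer bottom edge rests on the floor and its outer top edge meets a bottom edge of the beam — the left legs (tilting toward +x) meet the beam's −x bottom edge, the right legs (their mirror images, tilting toward −x) meet its +x bottom edge — so the leg tops tuck under the beam, the beam's underside is 770 mm above the floor, and the feet are 638 mm apart outside-to-outside with the beam centred between them. The two leg pairs are set in 88 mm from either end of the beam.


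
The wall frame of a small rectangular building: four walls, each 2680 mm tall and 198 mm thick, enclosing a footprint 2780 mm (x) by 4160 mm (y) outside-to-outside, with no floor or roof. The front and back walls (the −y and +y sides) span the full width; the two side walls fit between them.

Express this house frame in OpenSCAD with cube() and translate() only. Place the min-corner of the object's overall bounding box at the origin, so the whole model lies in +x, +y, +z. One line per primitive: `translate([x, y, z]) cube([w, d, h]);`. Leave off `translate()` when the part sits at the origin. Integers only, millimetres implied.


cube([2780, 198, 2680]);
translate([0, 3962, 0]) cube([2780, 198, 2680]);
translate([0, 198, 0]) cube([198, 3764, 2680]);
translate([2582, 198, 0]) cube([198, 3764, 2680]);


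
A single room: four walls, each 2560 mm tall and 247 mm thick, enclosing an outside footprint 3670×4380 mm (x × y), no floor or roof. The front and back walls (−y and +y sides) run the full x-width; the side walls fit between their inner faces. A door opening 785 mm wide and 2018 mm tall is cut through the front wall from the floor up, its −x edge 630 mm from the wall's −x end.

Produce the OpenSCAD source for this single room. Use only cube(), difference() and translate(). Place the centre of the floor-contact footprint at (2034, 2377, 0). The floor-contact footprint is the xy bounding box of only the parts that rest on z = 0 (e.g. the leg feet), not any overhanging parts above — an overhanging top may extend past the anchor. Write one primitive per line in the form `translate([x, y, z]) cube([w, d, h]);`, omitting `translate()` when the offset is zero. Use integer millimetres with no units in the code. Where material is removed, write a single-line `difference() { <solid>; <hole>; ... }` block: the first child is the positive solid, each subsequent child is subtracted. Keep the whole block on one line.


difference() { translate([199, 187, 0]) cube([3670, 247, 2560]); translate([829, 187, 0]) cube([785, 247, 2018]); }
translate([199, 4320, 0]) cube([3670, 247, 2560]);
translate([199, 434, 0]) cube([247, 3886, 2560]);
translate([3622, 434, 0]) cube([247, 3886, 2560]);


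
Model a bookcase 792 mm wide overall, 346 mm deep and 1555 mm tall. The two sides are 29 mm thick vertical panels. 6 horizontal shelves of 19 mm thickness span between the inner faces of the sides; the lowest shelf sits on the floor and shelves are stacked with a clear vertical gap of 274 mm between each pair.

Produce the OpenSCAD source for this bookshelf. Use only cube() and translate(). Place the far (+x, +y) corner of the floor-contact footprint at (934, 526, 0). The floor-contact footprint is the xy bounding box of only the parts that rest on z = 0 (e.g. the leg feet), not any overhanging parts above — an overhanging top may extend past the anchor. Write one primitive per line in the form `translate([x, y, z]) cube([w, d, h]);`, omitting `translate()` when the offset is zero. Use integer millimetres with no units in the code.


translate([142, 180, 0]) cube([29, 346, 1555]);
translate([905, 180, 0]) cube([29, 346, 1555]);
translate([171, 180, 0]) cube([734, 346, 19]);
translate([171, 180, 293]) cube([734, 346, 19]);
translate([171, 180, 586]) cube([734, 346, 19]);
translate([171, 180, 879]) cube([734, 346, 19]);
translate([171, 180, 1172]) cube([734, 346, 19]);
translate([171, 180, 1465]) cube([734, 346, 19]);


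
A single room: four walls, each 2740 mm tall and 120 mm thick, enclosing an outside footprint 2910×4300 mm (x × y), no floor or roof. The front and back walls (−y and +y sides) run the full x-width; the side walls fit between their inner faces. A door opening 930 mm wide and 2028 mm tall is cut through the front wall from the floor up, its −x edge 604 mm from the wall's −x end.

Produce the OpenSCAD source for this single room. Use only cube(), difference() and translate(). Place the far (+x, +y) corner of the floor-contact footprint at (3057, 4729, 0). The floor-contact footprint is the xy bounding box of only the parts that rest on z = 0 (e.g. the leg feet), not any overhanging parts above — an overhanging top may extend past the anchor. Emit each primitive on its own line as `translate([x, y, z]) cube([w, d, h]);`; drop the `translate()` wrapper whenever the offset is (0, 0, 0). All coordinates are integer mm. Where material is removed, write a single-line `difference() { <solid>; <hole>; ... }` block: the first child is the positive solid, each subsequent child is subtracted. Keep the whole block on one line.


difference() { translate([147, 429, 0]) cube([2910, 120, 2740]); translate([751, 429, 0]) cube([930, 120, 2028]); }
translate([147, 4609, 0]) cube([2910, 120, 2740]);
translate([147, 549, 0]) cube([120, 4060, 2740]);
translate([2937, 549, 0]) cube([120, 4060, 2740]);


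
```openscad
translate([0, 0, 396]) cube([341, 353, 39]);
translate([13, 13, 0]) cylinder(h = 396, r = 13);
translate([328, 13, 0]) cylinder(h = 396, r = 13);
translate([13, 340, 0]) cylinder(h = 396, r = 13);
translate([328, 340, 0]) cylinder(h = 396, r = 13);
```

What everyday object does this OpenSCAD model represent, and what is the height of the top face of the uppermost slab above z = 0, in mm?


A stool. The seat height is 435 mm.

A 341×353×39 slab at z = 396 on four corner cylinders — a stool. The seat top is 396 + 39 = 435 mm.


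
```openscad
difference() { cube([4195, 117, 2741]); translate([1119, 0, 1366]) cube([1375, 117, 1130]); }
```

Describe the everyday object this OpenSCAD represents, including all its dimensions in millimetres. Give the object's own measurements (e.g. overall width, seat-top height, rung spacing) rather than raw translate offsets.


A wall 4195 mm long (x), 117 mm thick (y), 2741 mm tall, with a rectangular window opening cut through it. The opening is 1375 mm wide and 1130 mm tall; its sill is at z = 1366 mm and its near (−x) edge is 1119 mm from the wall's −x end. The opening passes through the full wall thickness.


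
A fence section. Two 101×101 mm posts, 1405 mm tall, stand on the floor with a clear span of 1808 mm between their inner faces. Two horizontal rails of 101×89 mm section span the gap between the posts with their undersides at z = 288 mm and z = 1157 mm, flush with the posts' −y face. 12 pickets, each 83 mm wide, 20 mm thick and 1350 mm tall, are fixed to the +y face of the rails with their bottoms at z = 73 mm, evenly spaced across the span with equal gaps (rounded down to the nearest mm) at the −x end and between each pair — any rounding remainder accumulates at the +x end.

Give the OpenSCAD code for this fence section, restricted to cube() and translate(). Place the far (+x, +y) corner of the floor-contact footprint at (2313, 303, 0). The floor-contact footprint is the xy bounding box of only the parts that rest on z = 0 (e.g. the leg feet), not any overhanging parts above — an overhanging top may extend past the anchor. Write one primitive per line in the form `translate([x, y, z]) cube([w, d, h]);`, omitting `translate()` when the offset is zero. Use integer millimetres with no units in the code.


translate([303, 202, 0]) cube([101, 101, 1405]);
translate([2212, 202, 0]) cube([101, 101, 1405]);
translate([404, 202, 288]) cube([1808, 101, 89]);
translate([404, 202, 1157]) cube([1808, 101, 89]);
translate([466, 303, 73]) cube([83, 20, 1350]);
translate([611, 303, 73]) cube([83, 20, 1350]);
translate([756, 303, 73]) cube([83, 20, 1350]);
translate([901, 303, 73]) cube([83, 20, 1350]);
translate([1046, 303, 73]) cube([83, 20, 1350]);
translate([1191, 303, 73]) cube([83, 20, 1350]);
translate([1336, 303, 73]) cube([83, 20, 1350]);
translate([1481, 303, 73]) cube([83, 20, 1350]);
translate([1626, 303, 73]) cube([83, 20, 1350]);
translate([1771, 303, 73]) cube([83, 20, 1350]);
translate([1916, 303, 73]) cube([83, 20, 1350]);
translate([2061, 303, 73]) cube([83, 20, 1350]);


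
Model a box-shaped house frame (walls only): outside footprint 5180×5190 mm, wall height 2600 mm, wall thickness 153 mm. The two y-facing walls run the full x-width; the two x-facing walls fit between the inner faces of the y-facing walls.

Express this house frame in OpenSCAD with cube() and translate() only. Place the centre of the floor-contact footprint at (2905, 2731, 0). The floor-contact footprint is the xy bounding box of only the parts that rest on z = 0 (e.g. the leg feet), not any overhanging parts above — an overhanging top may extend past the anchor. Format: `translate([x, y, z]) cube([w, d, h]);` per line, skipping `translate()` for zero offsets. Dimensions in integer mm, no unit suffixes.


translate([315, 136, 0]) cube([5180, 153, 2600]);
translate([315, 5173, 0]) cube([5180, 153, 2600]);
translate([315, 289, 0]) cube([153, 4884, 2600]);
translate([5342, 289, 0]) cube([153, 4884, 2600]);


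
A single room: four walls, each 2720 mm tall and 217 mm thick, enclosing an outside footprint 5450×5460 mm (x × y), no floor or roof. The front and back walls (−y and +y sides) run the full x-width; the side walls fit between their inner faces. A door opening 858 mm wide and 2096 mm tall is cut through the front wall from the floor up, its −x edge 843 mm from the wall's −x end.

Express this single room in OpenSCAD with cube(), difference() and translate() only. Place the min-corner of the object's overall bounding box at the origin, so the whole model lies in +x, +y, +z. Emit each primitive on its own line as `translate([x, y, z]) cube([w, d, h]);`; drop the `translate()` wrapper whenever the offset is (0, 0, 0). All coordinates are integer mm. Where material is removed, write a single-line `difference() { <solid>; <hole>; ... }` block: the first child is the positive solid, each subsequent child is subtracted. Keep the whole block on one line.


difference() { cube([5450, 217, 2720]); translate([843, 0, 0]) cube([858, 217, 2096]); }
translate([0, 5243, 0]) cube([5450, 217, 2720]);
translate([0, 217, 0]) cube([217, 5026, 2720]);
translate([5233, 217, 0]) cube([217, 5026, 2720]);


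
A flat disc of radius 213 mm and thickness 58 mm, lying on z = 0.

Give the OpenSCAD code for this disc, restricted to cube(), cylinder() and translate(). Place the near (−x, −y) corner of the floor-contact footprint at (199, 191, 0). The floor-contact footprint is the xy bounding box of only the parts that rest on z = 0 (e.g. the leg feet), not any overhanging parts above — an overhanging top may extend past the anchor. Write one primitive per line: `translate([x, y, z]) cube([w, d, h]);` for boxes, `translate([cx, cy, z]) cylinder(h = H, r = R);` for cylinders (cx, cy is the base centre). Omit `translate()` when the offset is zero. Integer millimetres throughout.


translate([412, 404, 0]) cylinder(h = 58, r = 213);


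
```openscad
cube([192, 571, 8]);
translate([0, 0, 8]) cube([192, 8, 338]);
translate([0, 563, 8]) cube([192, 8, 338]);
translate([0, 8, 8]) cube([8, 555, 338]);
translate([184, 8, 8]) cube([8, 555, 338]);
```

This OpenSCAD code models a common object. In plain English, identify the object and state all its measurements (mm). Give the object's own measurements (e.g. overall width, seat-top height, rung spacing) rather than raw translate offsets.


An open-topped rectangular box: outside dimensions 192×571×346 mm, with a uniform wall and base thickness of 8 mm. The base is a full 192×571 slab on the floor; four walls sit on top of the base. The front and back walls (the −y and +y sides) span the full width; the two side walls fit between them.


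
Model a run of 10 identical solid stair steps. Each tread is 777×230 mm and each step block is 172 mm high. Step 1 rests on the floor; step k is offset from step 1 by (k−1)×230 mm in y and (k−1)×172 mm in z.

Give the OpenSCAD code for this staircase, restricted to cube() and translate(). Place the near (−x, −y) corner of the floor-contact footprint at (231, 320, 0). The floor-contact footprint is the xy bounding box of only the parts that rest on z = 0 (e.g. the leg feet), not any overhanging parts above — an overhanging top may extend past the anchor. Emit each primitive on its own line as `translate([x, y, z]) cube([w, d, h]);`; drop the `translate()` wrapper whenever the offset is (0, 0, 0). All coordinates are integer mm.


translate([231, 320, 0]) cube([777, 230, 172]);
translate([231, 550, 172]) cube([777, 230, 172]);
translate([231, 780, 344]) cube([777, 230, 172]);
translate([231, 1010, 516]) cube([777, 230, 172]);
translate([231, 1240, 688]) cube([777, 230, 172]);
translate([231, 1470, 860]) cube([777, 230, 172]);
translate([231, 1700, 1032]) cube([777, 230, 172]);
translate([231, 1930, 1204]) cube([777, 230, 172]);
translate([231, 2160, 1376]) cube([777, 230, 172]);
translate([231, 2390, 1548]) cube([777, 230, 172]);


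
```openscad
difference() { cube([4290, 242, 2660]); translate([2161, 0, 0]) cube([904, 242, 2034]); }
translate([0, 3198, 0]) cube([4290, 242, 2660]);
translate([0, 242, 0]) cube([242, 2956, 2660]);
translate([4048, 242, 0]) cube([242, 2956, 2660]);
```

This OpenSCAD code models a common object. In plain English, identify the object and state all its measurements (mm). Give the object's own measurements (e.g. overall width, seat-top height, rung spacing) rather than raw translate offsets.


A single room: four walls, each 2660 mm tall and 242 mm thick, enclosing an outside footprint 4290×3440 mm (x × y), no floor or roof. The front and back walls (−y and +y sides) run the full x-width; the side walls fit between their inner faces. A door opening 904 mm wide and 2034 mm tall is cut through the front wall from the floor up, its −x edge 2161 mm from the wall's −x end.


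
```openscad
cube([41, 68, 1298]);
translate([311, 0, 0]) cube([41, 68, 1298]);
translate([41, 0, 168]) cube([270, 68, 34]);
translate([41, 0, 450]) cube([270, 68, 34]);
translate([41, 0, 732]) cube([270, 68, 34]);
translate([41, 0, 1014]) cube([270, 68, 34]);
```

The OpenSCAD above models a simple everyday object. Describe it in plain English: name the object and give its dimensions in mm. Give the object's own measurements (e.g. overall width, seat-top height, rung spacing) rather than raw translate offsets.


A straight ladder. Two 41×68 mm vertical rails, 1298 mm tall, stand 352 mm apart (outside-to-outside) with their front faces coplanar on the −y side. 4 rungs, each 68 mm deep and 34 mm tall, span between the inner faces of the rails, front faces flush with the rails. The lowest rung's underside is at z = 168 mm and rungs are spaced 282 mm apart (underside to underside).


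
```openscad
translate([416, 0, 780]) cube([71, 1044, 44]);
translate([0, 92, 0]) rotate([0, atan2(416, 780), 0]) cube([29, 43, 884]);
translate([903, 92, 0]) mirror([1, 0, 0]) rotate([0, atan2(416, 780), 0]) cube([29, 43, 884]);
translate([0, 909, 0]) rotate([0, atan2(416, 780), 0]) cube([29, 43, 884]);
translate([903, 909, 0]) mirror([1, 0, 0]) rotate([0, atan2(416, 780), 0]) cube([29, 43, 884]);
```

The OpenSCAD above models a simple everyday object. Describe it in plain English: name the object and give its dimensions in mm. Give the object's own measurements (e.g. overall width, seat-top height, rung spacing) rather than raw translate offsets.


A sawhorse. A 71×1044×44 mm beam (x, y, z) sits on two A-frame leg pairs. Each pair is two raked legs of 29×43 mm section (43 mm along y) splaying symmetrically in x. Each leg rises 780 mm vertically over 416 mm of horizontal reach and is 884 mm long along its own axis. Every leg's outer bottom edge rests on the floor and its outer top edge meets a bottom edge of the beam — the left legs (tilting toward +x) meet the beam's −x bottom edge, the right legs (their mirror images, tilting toward −x) meet its +x bottom edge — so the leg tops tuck under the beam, the beam's underside is 780 mm above the floor, and the feet are 903 mm apart outside-to-outside with the beam centred between them. The two leg pairs are set in 92 mm from either end of the beam.


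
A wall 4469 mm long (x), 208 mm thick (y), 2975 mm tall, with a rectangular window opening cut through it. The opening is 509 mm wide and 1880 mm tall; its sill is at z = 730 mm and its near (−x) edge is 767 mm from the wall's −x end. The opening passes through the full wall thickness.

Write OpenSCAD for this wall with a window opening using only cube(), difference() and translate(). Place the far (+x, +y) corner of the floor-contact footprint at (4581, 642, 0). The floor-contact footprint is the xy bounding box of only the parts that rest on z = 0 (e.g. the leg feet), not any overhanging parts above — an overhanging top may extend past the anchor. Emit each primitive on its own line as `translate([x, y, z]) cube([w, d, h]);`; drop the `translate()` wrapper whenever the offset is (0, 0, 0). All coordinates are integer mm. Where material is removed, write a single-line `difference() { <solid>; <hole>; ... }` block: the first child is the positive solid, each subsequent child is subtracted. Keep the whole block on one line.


difference() { translate([112, 434, 0]) cube([4469, 208, 2975]); translate([879, 434, 730]) cube([509, 208, 1880]); }


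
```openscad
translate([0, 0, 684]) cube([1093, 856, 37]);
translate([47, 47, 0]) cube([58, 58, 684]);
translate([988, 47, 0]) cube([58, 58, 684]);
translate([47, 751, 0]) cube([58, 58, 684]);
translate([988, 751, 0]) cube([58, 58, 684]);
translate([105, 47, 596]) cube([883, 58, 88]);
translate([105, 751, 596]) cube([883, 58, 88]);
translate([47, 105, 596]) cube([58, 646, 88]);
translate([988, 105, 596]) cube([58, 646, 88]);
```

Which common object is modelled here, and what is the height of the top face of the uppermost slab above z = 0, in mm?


A table. The table height is 721 mm.

A 1093×856×37 slab sits at z = 684 on four 58 mm square posts — a table. The top surface is at 684 + 37 = 721 mm.


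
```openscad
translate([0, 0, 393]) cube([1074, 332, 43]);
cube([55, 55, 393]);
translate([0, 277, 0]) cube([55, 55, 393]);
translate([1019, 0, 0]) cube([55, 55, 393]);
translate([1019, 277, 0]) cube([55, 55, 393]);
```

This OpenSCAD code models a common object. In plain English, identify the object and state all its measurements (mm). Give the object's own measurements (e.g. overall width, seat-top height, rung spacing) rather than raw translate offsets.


A long wooden bench with a 1074 mm (x) × 332 mm (y) seat, 43 mm thick, its top surface 436 mm above the floor. Four 55 mm square legs at the seat corners, flush with the edges, run from z = 0 to the seat underside.


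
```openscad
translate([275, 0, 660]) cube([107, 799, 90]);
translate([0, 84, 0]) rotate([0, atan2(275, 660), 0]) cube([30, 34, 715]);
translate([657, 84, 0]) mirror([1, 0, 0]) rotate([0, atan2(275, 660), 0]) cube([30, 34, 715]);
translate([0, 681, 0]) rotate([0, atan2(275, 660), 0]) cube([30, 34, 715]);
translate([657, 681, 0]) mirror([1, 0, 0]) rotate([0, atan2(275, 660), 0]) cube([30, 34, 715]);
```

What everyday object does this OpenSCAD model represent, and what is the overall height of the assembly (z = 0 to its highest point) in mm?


A sawhorse. The overall height is 750 mm.

A beam across two mirrored pairs of raked legs — a sawhorse. The beam's underside is at z = 660 (matching the legs' vertical rise in atan2(275, 660)) and the beam is 90 mm tall, so its top is at 660 + 90 = 750 mm. The raked legs top out at the beam's underside, so that is the highest point.


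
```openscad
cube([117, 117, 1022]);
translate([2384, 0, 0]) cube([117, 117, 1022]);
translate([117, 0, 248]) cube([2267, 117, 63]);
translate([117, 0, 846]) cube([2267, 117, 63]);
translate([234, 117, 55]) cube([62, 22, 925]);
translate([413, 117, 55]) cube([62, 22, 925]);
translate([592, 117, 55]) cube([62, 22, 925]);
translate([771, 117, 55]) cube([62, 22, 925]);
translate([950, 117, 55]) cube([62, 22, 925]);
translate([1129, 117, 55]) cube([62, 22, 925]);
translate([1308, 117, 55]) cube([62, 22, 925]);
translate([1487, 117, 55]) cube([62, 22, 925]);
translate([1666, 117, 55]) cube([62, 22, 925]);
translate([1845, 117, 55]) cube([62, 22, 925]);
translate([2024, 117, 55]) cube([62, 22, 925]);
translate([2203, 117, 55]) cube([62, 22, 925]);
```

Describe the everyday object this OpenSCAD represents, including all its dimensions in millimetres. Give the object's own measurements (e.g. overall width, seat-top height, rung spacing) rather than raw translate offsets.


A fence section. Two 117×117 mm posts, 1022 mm tall, stand on the floor with a clear span of 2267 mm between their inner faces. Two horizontal rails of 117×63 mm section span the gap between the posts with their undersides at z = 248 mm and z = 846 mm, flush with the posts' −y face. 12 pickets, each 62 mm wide, 22 mm thick and 925 mm tall, are fixed to the +y face of the rails with their bottoms at z = 55 mm, spaced across the span with a 117 mm gap after the −x post and between neighbouring pickets, with 119 mm left before the +x post.


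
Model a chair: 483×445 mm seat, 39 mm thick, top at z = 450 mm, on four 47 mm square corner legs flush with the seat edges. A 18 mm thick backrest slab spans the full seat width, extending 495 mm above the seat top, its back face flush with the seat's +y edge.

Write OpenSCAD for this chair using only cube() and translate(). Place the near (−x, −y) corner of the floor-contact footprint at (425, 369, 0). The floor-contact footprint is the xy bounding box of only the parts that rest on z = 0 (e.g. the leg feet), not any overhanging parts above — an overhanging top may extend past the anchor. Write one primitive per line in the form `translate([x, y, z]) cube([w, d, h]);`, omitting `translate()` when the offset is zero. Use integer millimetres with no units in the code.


translate([425, 369, 411]) cube([483, 445, 39]);
translate([425, 369, 0]) cube([47, 47, 411]);
translate([861, 369, 0]) cube([47, 47, 411]);
translate([425, 767, 0]) cube([47, 47, 411]);
translate([861, 767, 0]) cube([47, 47, 411]);
translate([425, 796, 450]) cube([483, 18, 495]);


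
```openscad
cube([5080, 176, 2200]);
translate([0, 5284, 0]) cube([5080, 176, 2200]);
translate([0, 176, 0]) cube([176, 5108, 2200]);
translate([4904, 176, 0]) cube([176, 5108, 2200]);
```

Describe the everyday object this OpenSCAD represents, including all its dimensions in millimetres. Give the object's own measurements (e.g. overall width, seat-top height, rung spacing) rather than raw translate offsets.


The wall frame of a small rectangular building: four walls, each 2200 mm tall and 176 mm thick, enclosing a footprint 5080 mm (x) by 5460 mm (y) outside-to-outside, with no floor or roof. The front and back walls (the −y and +y sides) span the full width; the two side walls fit between them.


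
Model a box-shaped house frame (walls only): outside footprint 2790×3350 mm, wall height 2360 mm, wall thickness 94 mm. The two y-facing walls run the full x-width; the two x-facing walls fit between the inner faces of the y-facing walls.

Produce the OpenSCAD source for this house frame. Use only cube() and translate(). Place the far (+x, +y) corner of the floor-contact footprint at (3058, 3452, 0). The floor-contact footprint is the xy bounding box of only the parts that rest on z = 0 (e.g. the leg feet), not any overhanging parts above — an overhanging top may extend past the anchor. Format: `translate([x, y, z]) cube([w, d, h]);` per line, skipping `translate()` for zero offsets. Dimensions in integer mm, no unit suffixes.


translate([268, 102, 0]) cube([2790, 94, 2360]);
translate([268, 3358, 0]) cube([2790, 94, 2360]);
translate([268, 196, 0]) cube([94, 3162, 2360]);
translate([2964, 196, 0]) cube([94, 3162, 2360]);


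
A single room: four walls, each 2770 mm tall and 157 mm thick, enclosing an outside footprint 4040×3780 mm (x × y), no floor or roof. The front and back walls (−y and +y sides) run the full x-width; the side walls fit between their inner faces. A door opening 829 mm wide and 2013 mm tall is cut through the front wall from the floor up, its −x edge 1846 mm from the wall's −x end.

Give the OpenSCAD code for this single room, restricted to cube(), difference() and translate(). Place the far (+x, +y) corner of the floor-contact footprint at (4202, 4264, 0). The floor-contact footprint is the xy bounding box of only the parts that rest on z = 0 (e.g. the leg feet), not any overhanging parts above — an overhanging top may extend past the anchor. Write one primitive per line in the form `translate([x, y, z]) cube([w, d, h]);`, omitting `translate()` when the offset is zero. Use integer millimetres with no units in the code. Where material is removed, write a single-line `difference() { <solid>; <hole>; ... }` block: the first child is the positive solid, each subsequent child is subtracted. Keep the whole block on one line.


difference() { translate([162, 484, 0]) cube([4040, 157, 2770]); translate([2008, 484, 0]) cube([829, 157, 2013]); }
translate([162, 4107, 0]) cube([4040, 157, 2770]);
translate([162, 641, 0]) cube([157, 3466, 2770]);
translate([4045, 641, 0]) cube([157, 3466, 2770]);


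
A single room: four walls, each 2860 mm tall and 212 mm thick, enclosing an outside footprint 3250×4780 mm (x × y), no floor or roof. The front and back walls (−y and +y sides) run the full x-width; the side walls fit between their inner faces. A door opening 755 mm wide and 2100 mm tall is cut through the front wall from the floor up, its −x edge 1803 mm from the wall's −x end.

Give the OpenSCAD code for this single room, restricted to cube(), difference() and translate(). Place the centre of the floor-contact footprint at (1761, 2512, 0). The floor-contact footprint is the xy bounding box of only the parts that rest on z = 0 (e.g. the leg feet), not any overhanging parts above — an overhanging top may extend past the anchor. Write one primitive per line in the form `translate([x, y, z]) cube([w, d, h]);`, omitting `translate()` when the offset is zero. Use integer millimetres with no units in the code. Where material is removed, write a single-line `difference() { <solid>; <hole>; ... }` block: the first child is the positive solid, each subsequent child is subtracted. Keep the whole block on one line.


difference() { translate([136, 122, 0]) cube([3250, 212, 2860]); translate([1939, 122, 0]) cube([755, 212, 2100]); }
translate([136, 4690, 0]) cube([3250, 212, 2860]);
translate([136, 334, 0]) cube([212, 4356, 2860]);
translate([3174, 334, 0]) cube([212, 4356, 2860]);


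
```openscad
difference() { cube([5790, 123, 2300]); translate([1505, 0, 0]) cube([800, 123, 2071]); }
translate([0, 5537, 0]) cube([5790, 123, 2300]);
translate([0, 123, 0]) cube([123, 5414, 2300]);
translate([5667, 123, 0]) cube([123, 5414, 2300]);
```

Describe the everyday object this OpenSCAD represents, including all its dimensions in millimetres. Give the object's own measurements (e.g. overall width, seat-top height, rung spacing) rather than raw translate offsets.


A single room: four walls, each 2300 mm tall and 123 mm thick, enclosing an outside footprint 5790×5660 mm (x × y), no floor or roof. The front and back walls (−y and +y sides) run the full x-width; the side walls fit between their inner faces. A door opening 800 mm wide and 2071 mm tall is cut through the front wall from the floor up, its −x edge 1505 mm from the wall's −x end.


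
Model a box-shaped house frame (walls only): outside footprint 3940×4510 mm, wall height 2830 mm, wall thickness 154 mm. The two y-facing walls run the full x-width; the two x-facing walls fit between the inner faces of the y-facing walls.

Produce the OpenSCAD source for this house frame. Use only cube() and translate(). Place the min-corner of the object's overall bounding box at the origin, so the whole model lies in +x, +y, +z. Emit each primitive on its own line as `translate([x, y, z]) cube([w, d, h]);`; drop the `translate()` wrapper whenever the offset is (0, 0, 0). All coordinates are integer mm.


cube([3940, 154, 2830]);
translate([0, 4356, 0]) cube([3940, 154, 2830]);
translate([0, 154, 0]) cube([154, 4202, 2830]);
translate([3786, 154, 0]) cube([154, 4202, 2830]);


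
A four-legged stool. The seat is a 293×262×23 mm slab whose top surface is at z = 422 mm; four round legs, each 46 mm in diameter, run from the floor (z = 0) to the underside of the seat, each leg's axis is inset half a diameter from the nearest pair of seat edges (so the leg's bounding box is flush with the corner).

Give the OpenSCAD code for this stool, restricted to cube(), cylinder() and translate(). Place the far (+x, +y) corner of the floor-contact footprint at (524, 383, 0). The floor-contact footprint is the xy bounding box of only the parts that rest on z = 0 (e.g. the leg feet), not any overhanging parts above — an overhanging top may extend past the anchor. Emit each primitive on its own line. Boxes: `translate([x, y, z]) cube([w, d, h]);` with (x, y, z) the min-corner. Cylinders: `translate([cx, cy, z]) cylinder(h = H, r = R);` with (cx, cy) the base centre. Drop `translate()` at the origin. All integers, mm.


translate([231, 121, 399]) cube([293, 262, 23]);
translate([254, 144, 0]) cylinder(h = 399, r = 23);
translate([501, 144, 0]) cylinder(h = 399, r = 23);
translate([254, 360, 0]) cylinder(h = 399, r = 23);
translate([501, 360, 0]) cylinder(h = 399, r = 23);
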